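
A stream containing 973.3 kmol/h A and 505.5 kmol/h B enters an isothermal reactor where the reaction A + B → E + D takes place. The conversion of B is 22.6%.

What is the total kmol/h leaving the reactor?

1480 kmol/h

B reacted = 0.226 × 505.5 = 114.2 kmol/h; ν_B = −1, so ξ = 114.2/1 = 114.2 kmol/h.
Outlet amounts (n = n₀ + ν ξ):
  A: 973.3 − 1(114.2) = 859.1
  B: 505.5 − 1(114.2) = 391.3
  E: 0 + 1(114.2) = 114.2
  D: 0 + 1(114.2) = 114.2
Total out = 859.1 + 391.3 + 114.2 + 114.2 = 1479 kmol/h.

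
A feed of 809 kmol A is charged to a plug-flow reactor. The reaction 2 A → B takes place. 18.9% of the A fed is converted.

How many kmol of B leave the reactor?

A reacted = 0.189 × 809 = 152.9 kmol; ν_A = −2, so ξ = 152.9/2 = 76.45 kmol.
Outlet amounts (n = n₀ + ν ξ):
  A: 809 − 2(76.45) = 656.1
  B: 0 + 1(76.45) = 76.45

76.5 kmol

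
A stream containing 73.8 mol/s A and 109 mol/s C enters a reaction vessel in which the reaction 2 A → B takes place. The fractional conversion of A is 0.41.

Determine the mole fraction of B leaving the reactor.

0.0902

A reacted = 0.41 × 73.8 = 30.26 mol/s; ν_A = −2, so ξ = 30.26/2 = 15.13 mol/s.
Outlet amounts (n = n₀ + ν ξ):
  A: 73.8 − 2(15.13) = 43.54
  B: 0 + 1(15.13) = 15.13
  C: 109 (inert)
Total out = 167.7 mol/s; y_B = 15.13 / 167.7 = 0.09023.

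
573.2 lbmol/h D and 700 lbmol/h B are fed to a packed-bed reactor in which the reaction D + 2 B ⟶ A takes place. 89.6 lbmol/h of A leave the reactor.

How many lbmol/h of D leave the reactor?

484 lbmol/h

For A: n = n₀ + 1ξ → 89.6 = 0 + 1ξ, giving ξ = 89.6 lbmol/h.
Outlet amounts (n = n₀ + ν ξ):
  D: 573.2 − 1(89.6) = 483.6
  B: 700 − 2(89.6) = 520.8
  A: 0 + 1(89.6) = 89.6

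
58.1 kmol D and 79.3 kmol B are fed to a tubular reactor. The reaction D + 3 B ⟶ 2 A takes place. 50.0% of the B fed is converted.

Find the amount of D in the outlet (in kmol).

B reacted = 0.5 × 79.3 = 39.65 kmol; ν_B = −3, so ξ = 39.65/3 = 13.22 kmol.
Outlet amounts (n = n₀ + ν ξ):
  D: 58.1 − 1(13.22) = 44.88
  B: 79.3 − 3(13.22) = 39.65
  A: 0 + 2(13.22) = 26.43

44.9 kmol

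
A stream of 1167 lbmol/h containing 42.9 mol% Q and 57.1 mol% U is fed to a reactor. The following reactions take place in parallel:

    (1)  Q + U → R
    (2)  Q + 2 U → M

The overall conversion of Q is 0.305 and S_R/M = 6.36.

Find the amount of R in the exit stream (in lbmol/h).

Conversion of Q: Q consumed = 0.305 × 500.6 = 152.7 lbmol/h = 1ξ₁ + 1ξ₂.
Selectivity: 1ξ₁ / (1ξ₂) = 6.36 → ξ₁ = 6.36 ξ₂.
Substitute: (1·6.36 + 1) ξ₂ = 152.7 → ξ₂ = 20.75 lbmol/h, ξ₁ = 131.9 lbmol/h.
Outlet amounts (n = n₀ + Σ ν·ξ):
  Q: 500.6 − 1(131.9) − 1(20.75) = 347.9
  U: 666.4 − 1(131.9) − 2(20.75) = 492.9
  R: 0 + 1(131.9) = 131.9
  M: 0 + 1(20.75) = 20.75

132 lbmol/h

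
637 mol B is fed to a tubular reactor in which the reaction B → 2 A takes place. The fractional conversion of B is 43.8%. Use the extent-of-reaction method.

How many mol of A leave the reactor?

558 mol

B reacted = 0.438 × 637 = 279 mol; ν_B = −1, so ξ = 279/1 = 279 mol.
Outlet amounts (n = n₀ + ν ξ):
  B: 637 − 1(279) = 358
  A: 0 + 2(279) = 558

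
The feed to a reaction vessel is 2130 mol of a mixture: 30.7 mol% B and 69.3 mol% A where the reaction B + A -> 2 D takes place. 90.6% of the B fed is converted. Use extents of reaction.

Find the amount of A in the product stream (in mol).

B reacted = 0.906 × 653.9 = 592.4 mol; ν_B = −1, so ξ = 592.4/1 = 592.4 mol.
Outlet amounts (n = n₀ + ν ξ):
  B: 653.9 − 1(592.4) = 61.47
  A: 1476 − 1(592.4) = 883.6
  D: 0 + 2(592.4) = 1185

884 mol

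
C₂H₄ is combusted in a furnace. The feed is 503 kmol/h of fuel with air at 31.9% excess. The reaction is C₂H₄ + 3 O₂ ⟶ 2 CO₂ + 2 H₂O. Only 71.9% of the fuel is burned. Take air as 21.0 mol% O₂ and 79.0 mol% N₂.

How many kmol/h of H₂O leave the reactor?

723 kmol/h

Stoichiometric O₂ = 3 × 503 = 1509 kmol/h; O₂ fed = 1509 × 1.319 = 1990 kmol/h.
N₂ fed = 1990 × 79/21 = 7488 kmol/h.
Fuel reacted = 0.719 × 503 → ξ = 361.7 kmol/h.
Outlet (n = n₀ + ν ξ):
  C₂H₄: 503 − 1(361.7) = 141.3
  O₂: 1990 − 3(361.7) = 905.4
  N₂: 7488 (inert)
  CO₂: 0 + 2(361.7) = 723.3
  H₂O: 0 + 2(361.7) = 723.3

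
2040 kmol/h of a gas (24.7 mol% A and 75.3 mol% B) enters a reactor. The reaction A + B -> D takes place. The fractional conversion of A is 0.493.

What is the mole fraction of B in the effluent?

0.719

A reacted = 0.493 × 503.9 = 248.4 kmol/h; ν_A = −1, so ξ = 248.4/1 = 248.4 kmol/h.
Outlet amounts (n = n₀ + ν ξ):
  A: 503.9 − 1(248.4) = 255.5
  B: 1536 − 1(248.4) = 1288
  D: 0 + 1(248.4) = 248.4
Total out = 1792 kmol/h; y_B = 1288 / 1792 = 0.7188.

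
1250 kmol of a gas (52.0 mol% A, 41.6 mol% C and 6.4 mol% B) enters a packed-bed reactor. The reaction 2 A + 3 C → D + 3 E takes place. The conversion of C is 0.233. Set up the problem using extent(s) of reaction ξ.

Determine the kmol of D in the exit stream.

40.4 kmol

C reacted = 0.233 × 520 = 121.2 kmol; ν_C = −3, so ξ = 121.2/3 = 40.39 kmol.
Outlet amounts (n = n₀ + ν ξ):
  A: 650 − 2(40.39) = 569.2
  C: 520 − 3(40.39) = 398.8
  D: 0 + 1(40.39) = 40.39
  E: 0 + 3(40.39) = 121.2
  B: 80 (inert)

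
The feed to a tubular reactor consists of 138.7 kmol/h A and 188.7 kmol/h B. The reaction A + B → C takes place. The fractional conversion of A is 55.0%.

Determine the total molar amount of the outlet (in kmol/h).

A reacted = 0.55 × 138.7 = 76.28 kmol/h; ν_A = −1, so ξ = 76.28/1 = 76.28 kmol/h.
Outlet amounts (n = n₀ + ν ξ):
  A: 138.7 − 1(76.28) = 62.41
  B: 188.7 − 1(76.28) = 112.4
  C: 0 + 1(76.28) = 76.28
Total out = 62.41 + 112.4 + 76.28 = 251.1 kmol/h.

251 kmol/h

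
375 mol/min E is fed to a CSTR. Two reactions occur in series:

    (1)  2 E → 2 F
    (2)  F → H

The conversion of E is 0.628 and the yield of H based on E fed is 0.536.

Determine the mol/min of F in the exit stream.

34.5 mol/min

Conversion of E: E consumed = 2ξ₁ = 0.628 × 375 → ξ₁ = 117.8 mol/min.
Yield of H: 1ξ₂ / 375 = 0.536 → ξ₂ = 201 mol/min.
Outlet amounts (n = n₀ + Σ ν·ξ):
  E: 375 − 2(117.8) = 139.5
  F: 0 + 2(117.8) − 1(201) = 34.5
  H: 0 + 1(201) = 201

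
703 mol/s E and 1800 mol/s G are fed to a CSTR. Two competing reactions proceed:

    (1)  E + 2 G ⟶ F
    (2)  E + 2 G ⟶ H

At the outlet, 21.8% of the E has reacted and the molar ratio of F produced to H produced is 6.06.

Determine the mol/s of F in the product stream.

Conversion of E: E consumed = 0.218 × 703 = 153.3 mol/s = 1ξ₁ + 1ξ₂.
Selectivity: 1ξ₁ / (1ξ₂) = 6.06 → ξ₁ = 6.06 ξ₂.
Substitute: (1·6.06 + 1) ξ₂ = 153.3 → ξ₂ = 21.71 mol/s, ξ₁ = 131.5 mol/s.
Outlet amounts (n = n₀ + Σ ν·ξ):
  E: 703 − 1(131.5) − 1(21.71) = 549.7
  G: 1800 − 2(131.5) − 2(21.71) = 1493
  F: 0 + 1(131.5) = 131.5
  H: 0 + 1(21.71) = 21.71

132 mol/s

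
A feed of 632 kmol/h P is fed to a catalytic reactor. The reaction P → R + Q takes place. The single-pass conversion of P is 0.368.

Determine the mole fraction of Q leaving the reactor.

0.269

P reacted = 0.368 × 632 = 232.6 kmol/h; ν_P = −1, so ξ = 232.6/1 = 232.6 kmol/h.
Outlet amounts (n = n₀ + ν ξ):
  P: 632 − 1(232.6) = 399.4
  R: 0 + 1(232.6) = 232.6
  Q: 0 + 1(232.6) = 232.6
Total out = 864.6 kmol/h; y_Q = 232.6 / 864.6 = 0.269.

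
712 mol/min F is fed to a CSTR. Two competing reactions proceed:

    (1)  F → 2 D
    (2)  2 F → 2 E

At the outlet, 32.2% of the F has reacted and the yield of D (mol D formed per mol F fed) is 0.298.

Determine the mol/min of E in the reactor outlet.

Yield of D: 2ξ₁ / 712 = 0.298 → ξ₁ = 106.1 mol/min.
Conversion of F: 1ξ₁ + 2ξ₂ = 0.322 × 712 = 229.3 → ξ₂ = 61.59 mol/min.
Outlet amounts (n = n₀ + Σ ν·ξ):
  F: 712 − 1(106.1) − 2(61.59) = 482.7
  D: 0 + 2(106.1) = 212.2
  E: 0 + 2(61.59) = 123.2

123 mol/min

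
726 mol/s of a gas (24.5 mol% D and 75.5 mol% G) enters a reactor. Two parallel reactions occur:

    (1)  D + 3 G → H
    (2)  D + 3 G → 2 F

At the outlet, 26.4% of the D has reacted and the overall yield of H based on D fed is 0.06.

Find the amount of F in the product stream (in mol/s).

Yield of H: 1ξ₁ / 177.9 = 0.06 → ξ₁ = 10.67 mol/s.
Conversion of D: 1ξ₁ + 1ξ₂ = 0.264 × 177.9 = 46.96 → ξ₂ = 36.29 mol/s.
Outlet amounts (n = n₀ + Σ ν·ξ):
  D: 177.9 − 1(10.67) − 1(36.29) = 130.9
  G: 548.1 − 3(10.67) − 3(36.29) = 407.3
  H: 0 + 1(10.67) = 10.67
  F: 0 + 2(36.29) = 72.57

72.6 mol/s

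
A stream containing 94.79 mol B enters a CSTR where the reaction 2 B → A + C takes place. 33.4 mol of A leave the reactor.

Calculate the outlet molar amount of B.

28 mol

For A: n = n₀ + 1ξ → 33.4 = 0 + 1ξ, giving ξ = 33.4 mol.
Outlet amounts (n = n₀ + ν ξ):
  B: 94.79 − 2(33.4) = 27.99
  A: 0 + 1(33.4) = 33.4
  C: 0 + 1(33.4) = 33.4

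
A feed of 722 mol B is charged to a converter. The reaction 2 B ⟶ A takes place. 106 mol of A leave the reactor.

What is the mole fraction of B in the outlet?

For A: n = n₀ + 1ξ → 106 = 0 + 1ξ, giving ξ = 106 mol.
Outlet amounts (n = n₀ + ν ξ):
  B: 722 − 2(106) = 510
  A: 0 + 1(106) = 106
Total out = 616 mol; y_B = 510 / 616 = 0.8279.

0.828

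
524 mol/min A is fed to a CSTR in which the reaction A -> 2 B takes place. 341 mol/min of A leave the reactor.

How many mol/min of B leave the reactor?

366 mol/min

For A: n = n₀ − 1ξ → 341 = 524 − 1ξ, giving ξ = 183 mol/min.
Outlet amounts (n = n₀ + ν ξ):
  A: 524 − 1(183) = 341
  B: 0 + 2(183) = 366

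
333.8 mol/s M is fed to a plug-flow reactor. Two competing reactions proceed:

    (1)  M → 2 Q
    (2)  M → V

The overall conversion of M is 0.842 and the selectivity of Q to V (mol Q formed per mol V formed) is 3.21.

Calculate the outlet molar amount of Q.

Conversion of M: M consumed = 0.842 × 333.8 = 281.1 mol/s = 1ξ₁ + 1ξ₂.
Selectivity: 2ξ₁ / (1ξ₂) = 3.21 → ξ₁ = 1.605 ξ₂.
Substitute: (1·1.605 + 1) ξ₂ = 281.1 → ξ₂ = 107.9 mol/s, ξ₁ = 173.2 mol/s.
Outlet amounts (n = n₀ + Σ ν·ξ):
  M: 333.8 − 1(173.2) − 1(107.9) = 52.74
  Q: 0 + 2(173.2) = 346.3
  V: 0 + 1(107.9) = 107.9

346 mol/s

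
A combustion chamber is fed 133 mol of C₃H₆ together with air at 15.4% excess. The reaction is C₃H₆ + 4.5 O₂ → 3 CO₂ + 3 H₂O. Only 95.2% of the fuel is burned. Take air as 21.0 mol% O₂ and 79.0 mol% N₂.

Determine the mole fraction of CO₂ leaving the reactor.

Stoichiometric O₂ = 4.5 × 133 = 598.5 mol; O₂ fed = 598.5 × 1.154 = 690.7 mol.
N₂ fed = 690.7 × 79/21 = 2598 mol.
Fuel reacted = 0.952 × 133 → ξ = 126.6 mol.
Outlet (n = n₀ + ν ξ):
  C₃H₆: 133 − 1(126.6) = 6.384
  O₂: 690.7 − 4.5(126.6) = 120.9
  N₂: 2598 (inert)
  CO₂: 0 + 3(126.6) = 379.8
  H₂O: 0 + 3(126.6) = 379.8
Total out = 3485 mol; y_CO₂ = 379.8 / 3485 = 0.109.

0.109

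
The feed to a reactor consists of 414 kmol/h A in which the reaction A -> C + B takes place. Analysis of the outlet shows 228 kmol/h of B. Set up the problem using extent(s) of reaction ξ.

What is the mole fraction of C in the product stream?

For B: n = n₀ + 1ξ → 228 = 0 + 1ξ, giving ξ = 228 kmol/h.
Outlet amounts (n = n₀ + ν ξ):
  A: 414 − 1(228) = 186
  C: 0 + 1(228) = 228
  B: 0 + 1(228) = 228
Total out = 642 kmol/h; y_C = 228 / 642 = 0.3551.

0.355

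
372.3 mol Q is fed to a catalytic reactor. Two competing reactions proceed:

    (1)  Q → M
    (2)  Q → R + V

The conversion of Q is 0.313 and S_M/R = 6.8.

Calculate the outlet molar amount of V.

Conversion of Q: Q consumed = 0.313 × 372.3 = 116.5 mol = 1ξ₁ + 1ξ₂.
Selectivity: 1ξ₁ / (1ξ₂) = 6.8 → ξ₁ = 6.8 ξ₂.
Substitute: (1·6.8 + 1) ξ₂ = 116.5 → ξ₂ = 14.94 mol, ξ₁ = 101.6 mol.
Outlet amounts (n = n₀ + Σ ν·ξ):
  Q: 372.3 − 1(101.6) − 1(14.94) = 255.8
  M: 0 + 1(101.6) = 101.6
  R: 0 + 1(14.94) = 14.94
  V: 0 + 1(14.94) = 14.94

14.9 mol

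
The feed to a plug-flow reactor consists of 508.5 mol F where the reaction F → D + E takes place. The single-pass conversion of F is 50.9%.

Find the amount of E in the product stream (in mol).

F reacted = 0.509 × 508.5 = 258.8 mol; ν_F = −1, so ξ = 258.8/1 = 258.8 mol.
Outlet amounts (n = n₀ + ν ξ):
  F: 508.5 − 1(258.8) = 249.7
  D: 0 + 1(258.8) = 258.8
  E: 0 + 1(258.8) = 258.8

259 mol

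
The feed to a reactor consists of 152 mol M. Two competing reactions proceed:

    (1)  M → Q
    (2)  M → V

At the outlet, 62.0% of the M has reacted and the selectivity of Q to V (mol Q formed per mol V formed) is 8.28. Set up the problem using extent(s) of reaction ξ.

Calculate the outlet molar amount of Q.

Conversion of M: M consumed = 0.62 × 152 = 94.24 mol = 1ξ₁ + 1ξ₂.
Selectivity: 1ξ₁ / (1ξ₂) = 8.28 → ξ₁ = 8.28 ξ₂.
Substitute: (1·8.28 + 1) ξ₂ = 94.24 → ξ₂ = 10.16 mol, ξ₁ = 84.08 mol.
Outlet amounts (n = n₀ + Σ ν·ξ):
  M: 152 − 1(84.08) − 1(10.16) = 57.76
  Q: 0 + 1(84.08) = 84.08
  V: 0 + 1(10.16) = 10.16

84.1 mol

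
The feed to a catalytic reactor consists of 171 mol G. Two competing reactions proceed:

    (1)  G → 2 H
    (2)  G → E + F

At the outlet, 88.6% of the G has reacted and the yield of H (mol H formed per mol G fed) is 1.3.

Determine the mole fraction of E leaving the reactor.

Yield of H: 2ξ₁ / 171 = 1.3 → ξ₁ = 111.2 mol.
Conversion of G: 1ξ₁ + 1ξ₂ = 0.886 × 171 = 151.5 → ξ₂ = 40.36 mol.
Outlet amounts (n = n₀ + Σ ν·ξ):
  G: 171 − 1(111.2) − 1(40.36) = 19.49
  H: 0 + 2(111.2) = 222.3
  E: 0 + 1(40.36) = 40.36
  F: 0 + 1(40.36) = 40.36
Total out = 322.5 mol; y_E = 40.36 / 322.5 = 0.1251.

0.125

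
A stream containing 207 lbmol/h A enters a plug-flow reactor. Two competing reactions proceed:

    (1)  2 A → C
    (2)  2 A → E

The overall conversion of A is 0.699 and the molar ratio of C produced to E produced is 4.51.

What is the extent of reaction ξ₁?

ξ₁ = 59.2 lbmol/h

Conversion of A: A consumed = 0.699 × 207 = 144.7 lbmol/h = 2ξ₁ + 2ξ₂.
Selectivity: 1ξ₁ / (1ξ₂) = 4.51 → ξ₁ = 4.51 ξ₂.
Substitute: (2·4.51 + 2) ξ₂ = 144.7 → ξ₂ = 13.13 lbmol/h, ξ₁ = 59.22 lbmol/h.
Outlet amounts (n = n₀ + Σ ν·ξ):
  A: 207 − 2(59.22) − 2(13.13) = 62.31
  C: 0 + 1(59.22) = 59.22
  E: 0 + 1(13.13) = 13.13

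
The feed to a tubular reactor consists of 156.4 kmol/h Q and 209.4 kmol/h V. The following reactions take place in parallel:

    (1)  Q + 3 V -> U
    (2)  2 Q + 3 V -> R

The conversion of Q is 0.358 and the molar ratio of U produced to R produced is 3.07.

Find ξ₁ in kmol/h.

Conversion of Q: Q consumed = 0.358 × 156.4 = 55.99 kmol/h = 1ξ₁ + 2ξ₂.
Selectivity: 1ξ₁ / (1ξ₂) = 3.07 → ξ₁ = 3.07 ξ₂.
Substitute: (1·3.07 + 2) ξ₂ = 55.99 → ξ₂ = 11.04 kmol/h, ξ₁ = 33.9 kmol/h.
Outlet amounts (n = n₀ + Σ ν·ξ):
  Q: 156.4 − 1(33.9) − 2(11.04) = 100.4
  V: 209.4 − 3(33.9) − 3(11.04) = 74.56
  U: 0 + 1(33.9) = 33.9
  R: 0 + 1(11.04) = 11.04

ξ₁ = 33.9 kmol/h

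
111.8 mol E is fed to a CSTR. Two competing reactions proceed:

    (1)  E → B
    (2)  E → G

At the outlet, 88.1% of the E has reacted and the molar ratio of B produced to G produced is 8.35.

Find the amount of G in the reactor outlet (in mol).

10.5 mol

Conversion of E: E consumed = 0.881 × 111.8 = 98.5 mol = 1ξ₁ + 1ξ₂.
Selectivity: 1ξ₁ / (1ξ₂) = 8.35 → ξ₁ = 8.35 ξ₂.
Substitute: (1·8.35 + 1) ξ₂ = 98.5 → ξ₂ = 10.53 mol, ξ₁ = 87.96 mol.
Outlet amounts (n = n₀ + Σ ν·ξ):
  E: 111.8 − 1(87.96) − 1(10.53) = 13.3
  B: 0 + 1(87.96) = 87.96
  G: 0 + 1(10.53) = 10.53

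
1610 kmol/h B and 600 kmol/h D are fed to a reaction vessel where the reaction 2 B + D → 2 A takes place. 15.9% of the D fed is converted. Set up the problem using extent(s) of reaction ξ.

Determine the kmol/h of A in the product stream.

191 kmol/h

D reacted = 0.159 × 600 = 95.4 kmol/h; ν_D = −1, so ξ = 95.4/1 = 95.4 kmol/h.
Outlet amounts (n = n₀ + ν ξ):
  B: 1610 − 2(95.4) = 1419
  D: 600 − 1(95.4) = 504.6
  A: 0 + 2(95.4) = 190.8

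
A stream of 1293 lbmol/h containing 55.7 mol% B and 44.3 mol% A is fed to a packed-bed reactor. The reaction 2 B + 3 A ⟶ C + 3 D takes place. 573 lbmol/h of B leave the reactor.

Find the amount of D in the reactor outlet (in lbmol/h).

221 lbmol/h

For B: n = n₀ − 2ξ → 573 = 720.2 − 2ξ, giving ξ = 73.6 lbmol/h.
Outlet amounts (n = n₀ + ν ξ):
  B: 720.2 − 2(73.6) = 573
  A: 572.8 − 3(73.6) = 352
  C: 0 + 1(73.6) = 73.6
  D: 0 + 3(73.6) = 220.8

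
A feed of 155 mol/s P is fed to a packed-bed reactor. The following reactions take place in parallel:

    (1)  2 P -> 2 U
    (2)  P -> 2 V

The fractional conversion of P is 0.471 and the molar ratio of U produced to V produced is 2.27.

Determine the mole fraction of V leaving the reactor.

0.157

Conversion of P: P consumed = 0.471 × 155 = 73 mol/s = 2ξ₁ + 1ξ₂.
Selectivity: 2ξ₁ / (2ξ₂) = 2.27 → ξ₁ = 2.27 ξ₂.
Substitute: (2·2.27 + 1) ξ₂ = 73 → ξ₂ = 13.18 mol/s, ξ₁ = 29.91 mol/s.
Outlet amounts (n = n₀ + Σ ν·ξ):
  P: 155 − 2(29.91) − 1(13.18) = 82
  U: 0 + 2(29.91) = 59.83
  V: 0 + 2(13.18) = 26.36
Total out = 168.2 mol/s; y_V = 26.36 / 168.2 = 0.1567.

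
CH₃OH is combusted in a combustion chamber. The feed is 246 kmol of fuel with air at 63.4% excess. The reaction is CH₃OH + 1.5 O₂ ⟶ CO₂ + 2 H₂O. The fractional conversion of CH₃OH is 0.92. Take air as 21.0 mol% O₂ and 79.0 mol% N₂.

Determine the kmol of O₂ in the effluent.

263 kmol

Stoichiometric O₂ = 1.5 × 246 = 369 kmol; O₂ fed = 369 × 1.634 = 602.9 kmol.
N₂ fed = 602.9 × 79/21 = 2268 kmol.
Fuel reacted = 0.92 × 246 → ξ = 226.3 kmol.
Outlet (n = n₀ + ν ξ):
  CH₃OH: 246 − 1(226.3) = 19.68
  O₂: 602.9 − 1.5(226.3) = 263.5
  N₂: 2268 (inert)
  CO₂: 0 + 1(226.3) = 226.3
  H₂O: 0 + 2(226.3) = 452.6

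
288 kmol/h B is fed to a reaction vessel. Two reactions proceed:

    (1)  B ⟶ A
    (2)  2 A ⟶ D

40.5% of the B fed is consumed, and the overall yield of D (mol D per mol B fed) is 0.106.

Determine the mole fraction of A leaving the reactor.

Conversion of B: B consumed = 1ξ₁ = 0.405 × 288 → ξ₁ = 116.6 kmol/h.
Yield of D: 1ξ₂ / 288 = 0.106 → ξ₂ = 30.53 kmol/h.
Outlet amounts (n = n₀ + Σ ν·ξ):
  B: 288 − 1(116.6) = 171.4
  A: 0 + 1(116.6) − 2(30.53) = 55.58
  D: 0 + 1(30.53) = 30.53
Total out = 257.5 kmol/h; y_A = 55.58 / 257.5 = 0.2159.

0.216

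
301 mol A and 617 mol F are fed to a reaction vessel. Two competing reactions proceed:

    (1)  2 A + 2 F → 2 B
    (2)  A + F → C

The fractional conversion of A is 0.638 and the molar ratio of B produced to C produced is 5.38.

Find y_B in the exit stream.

0.223

Conversion of A: A consumed = 0.638 × 301 = 192 mol = 2ξ₁ + 1ξ₂.
Selectivity: 2ξ₁ / (1ξ₂) = 5.38 → ξ₁ = 2.69 ξ₂.
Substitute: (2·2.69 + 1) ξ₂ = 192 → ξ₂ = 30.1 mol, ξ₁ = 80.97 mol.
Outlet amounts (n = n₀ + Σ ν·ξ):
  A: 301 − 2(80.97) − 1(30.1) = 109
  F: 617 − 2(80.97) − 1(30.1) = 425
  B: 0 + 2(80.97) = 161.9
  C: 0 + 1(30.1) = 30.1
Total out = 726 mol; y_B = 161.9 / 726 = 0.2231.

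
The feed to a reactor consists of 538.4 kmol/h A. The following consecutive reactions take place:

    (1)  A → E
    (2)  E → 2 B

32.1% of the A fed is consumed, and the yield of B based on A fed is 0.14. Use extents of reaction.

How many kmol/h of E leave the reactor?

Conversion of A: A consumed = 1ξ₁ = 0.321 × 538.4 → ξ₁ = 172.8 kmol/h.
Yield of B: 2ξ₂ / 538.4 = 0.14 → ξ₂ = 37.69 kmol/h.
Outlet amounts (n = n₀ + Σ ν·ξ):
  A: 538.4 − 1(172.8) = 365.6
  E: 0 + 1(172.8) − 1(37.69) = 135.1
  B: 0 + 2(37.69) = 75.38

135 kmol/h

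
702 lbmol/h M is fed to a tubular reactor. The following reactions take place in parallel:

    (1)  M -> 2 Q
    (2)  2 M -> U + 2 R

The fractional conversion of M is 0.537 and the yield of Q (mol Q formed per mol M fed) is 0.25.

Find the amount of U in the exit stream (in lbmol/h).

145 lbmol/h

Yield of Q: 2ξ₁ / 702 = 0.25 → ξ₁ = 87.75 lbmol/h.
Conversion of M: 1ξ₁ + 2ξ₂ = 0.537 × 702 = 377 → ξ₂ = 144.6 lbmol/h.
Outlet amounts (n = n₀ + Σ ν·ξ):
  M: 702 − 1(87.75) − 2(144.6) = 325
  Q: 0 + 2(87.75) = 175.5
  U: 0 + 1(144.6) = 144.6
  R: 0 + 2(144.6) = 289.2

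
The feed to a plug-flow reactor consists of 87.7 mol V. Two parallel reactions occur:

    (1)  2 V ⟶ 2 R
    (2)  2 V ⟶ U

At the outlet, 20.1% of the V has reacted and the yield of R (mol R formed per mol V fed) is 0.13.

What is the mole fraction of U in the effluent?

0.0368

Yield of R: 2ξ₁ / 87.7 = 0.13 → ξ₁ = 5.701 mol.
Conversion of V: 2ξ₁ + 2ξ₂ = 0.201 × 87.7 = 17.63 → ξ₂ = 3.113 mol.
Outlet amounts (n = n₀ + Σ ν·ξ):
  V: 87.7 − 2(5.701) − 2(3.113) = 70.07
  R: 0 + 2(5.701) = 11.4
  U: 0 + 1(3.113) = 3.113
Total out = 84.59 mol; y_U = 3.113 / 84.59 = 0.03681.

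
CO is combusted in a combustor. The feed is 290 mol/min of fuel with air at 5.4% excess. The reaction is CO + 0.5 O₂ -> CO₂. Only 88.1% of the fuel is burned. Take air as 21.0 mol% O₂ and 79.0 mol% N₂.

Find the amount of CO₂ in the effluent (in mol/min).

255 mol/min

Stoichiometric O₂ = 0.5 × 290 = 145 mol/min; O₂ fed = 145 × 1.054 = 152.8 mol/min.
N₂ fed = 152.8 × 79/21 = 574.9 mol/min.
Fuel reacted = 0.881 × 290 → ξ = 255.5 mol/min.
Outlet (n = n₀ + ν ξ):
  CO: 290 − 1(255.5) = 34.51
  O₂: 152.8 − 0.5(255.5) = 25.09
  N₂: 574.9 (inert)
  CO₂: 0 + 1(255.5) = 255.5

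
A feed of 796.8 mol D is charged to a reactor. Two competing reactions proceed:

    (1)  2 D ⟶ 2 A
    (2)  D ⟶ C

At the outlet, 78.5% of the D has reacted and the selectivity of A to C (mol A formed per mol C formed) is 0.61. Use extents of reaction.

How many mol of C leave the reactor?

Conversion of D: D consumed = 0.785 × 796.8 = 625.5 mol = 2ξ₁ + 1ξ₂.
Selectivity: 2ξ₁ / (1ξ₂) = 0.61 → ξ₁ = 0.305 ξ₂.
Substitute: (2·0.305 + 1) ξ₂ = 625.5 → ξ₂ = 388.5 mol, ξ₁ = 118.5 mol.
Outlet amounts (n = n₀ + Σ ν·ξ):
  D: 796.8 − 2(118.5) − 1(388.5) = 171.3
  A: 0 + 2(118.5) = 237
  C: 0 + 1(388.5) = 388.5

389 mol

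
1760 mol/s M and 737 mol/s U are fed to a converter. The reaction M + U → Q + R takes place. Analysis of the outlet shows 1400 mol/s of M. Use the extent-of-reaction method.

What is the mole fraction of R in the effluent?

0.144

For M: n = n₀ − 1ξ → 1400 = 1760 − 1ξ, giving ξ = 360 mol/s.
Outlet amounts (n = n₀ + ν ξ):
  M: 1760 − 1(360) = 1400
  U: 737 − 1(360) = 377
  Q: 0 + 1(360) = 360
  R: 0 + 1(360) = 360
Total out = 2497 mol/s; y_R = 360 / 2497 = 0.1442.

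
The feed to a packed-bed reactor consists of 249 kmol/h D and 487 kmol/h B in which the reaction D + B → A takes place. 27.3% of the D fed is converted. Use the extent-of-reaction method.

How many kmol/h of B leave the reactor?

419 kmol/h

D reacted = 0.273 × 249 = 67.98 kmol/h; ν_D = −1, so ξ = 67.98/1 = 67.98 kmol/h.
Outlet amounts (n = n₀ + ν ξ):
  D: 249 − 1(67.98) = 181
  B: 487 − 1(67.98) = 419
  A: 0 + 1(67.98) = 67.98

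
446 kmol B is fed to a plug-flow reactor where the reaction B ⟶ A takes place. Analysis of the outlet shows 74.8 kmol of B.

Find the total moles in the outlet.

446 kmol

For B: n = n₀ − 1ξ → 74.8 = 446 − 1ξ, giving ξ = 371.2 kmol.
Outlet amounts (n = n₀ + ν ξ):
  B: 446 − 1(371.2) = 74.8
  A: 0 + 1(371.2) = 371.2
Total out = 74.8 + 371.2 = 446 kmol.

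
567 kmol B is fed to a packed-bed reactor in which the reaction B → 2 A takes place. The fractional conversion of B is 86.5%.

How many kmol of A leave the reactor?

981 kmol

B reacted = 0.865 × 567 = 490.5 kmol; ν_B = −1, so ξ = 490.5/1 = 490.5 kmol.
Outlet amounts (n = n₀ + ν ξ):
  B: 567 − 1(490.5) = 76.55
  A: 0 + 2(490.5) = 980.9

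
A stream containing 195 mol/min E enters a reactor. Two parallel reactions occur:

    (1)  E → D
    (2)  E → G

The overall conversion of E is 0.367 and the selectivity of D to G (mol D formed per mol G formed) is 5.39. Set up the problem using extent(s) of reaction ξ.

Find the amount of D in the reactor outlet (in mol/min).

Conversion of E: E consumed = 0.367 × 195 = 71.56 mol/min = 1ξ₁ + 1ξ₂.
Selectivity: 1ξ₁ / (1ξ₂) = 5.39 → ξ₁ = 5.39 ξ₂.
Substitute: (1·5.39 + 1) ξ₂ = 71.56 → ξ₂ = 11.2 mol/min, ξ₁ = 60.37 mol/min.
Outlet amounts (n = n₀ + Σ ν·ξ):
  E: 195 − 1(60.37) − 1(11.2) = 123.4
  D: 0 + 1(60.37) = 60.37
  G: 0 + 1(11.2) = 11.2

60.4 mol/min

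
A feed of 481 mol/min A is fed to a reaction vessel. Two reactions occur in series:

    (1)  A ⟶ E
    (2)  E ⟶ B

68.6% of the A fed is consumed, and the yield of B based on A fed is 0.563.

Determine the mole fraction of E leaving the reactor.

0.123

Conversion of A: A consumed = 1ξ₁ = 0.686 × 481 → ξ₁ = 330 mol/min.
Yield of B: 1ξ₂ / 481 = 0.563 → ξ₂ = 270.8 mol/min.
Outlet amounts (n = n₀ + Σ ν·ξ):
  A: 481 − 1(330) = 151
  E: 0 + 1(330) − 1(270.8) = 59.16
  B: 0 + 1(270.8) = 270.8
Total out = 481 mol/min; y_E = 59.16 / 481 = 0.123.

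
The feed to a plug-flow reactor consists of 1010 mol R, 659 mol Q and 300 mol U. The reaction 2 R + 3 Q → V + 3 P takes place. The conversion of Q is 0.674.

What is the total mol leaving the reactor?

Q reacted = 0.674 × 659 = 444.2 mol; ν_Q = −3, so ξ = 444.2/3 = 148.1 mol.
Outlet amounts (n = n₀ + ν ξ):
  R: 1010 − 2(148.1) = 713.9
  Q: 659 − 3(148.1) = 214.8
  V: 0 + 1(148.1) = 148.1
  P: 0 + 3(148.1) = 444.2
  U: 300 (inert)
Total out = 713.9 + 214.8 + 148.1 + 444.2 + 300 = 1821 mol.

1820 mol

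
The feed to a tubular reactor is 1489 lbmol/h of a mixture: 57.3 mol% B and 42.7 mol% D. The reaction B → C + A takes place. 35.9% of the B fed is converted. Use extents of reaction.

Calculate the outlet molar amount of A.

B reacted = 0.359 × 853.2 = 306.3 lbmol/h; ν_B = −1, so ξ = 306.3/1 = 306.3 lbmol/h.
Outlet amounts (n = n₀ + ν ξ):
  B: 853.2 − 1(306.3) = 546.9
  C: 0 + 1(306.3) = 306.3
  A: 0 + 1(306.3) = 306.3
  D: 635.8 (inert)

306 lbmol/h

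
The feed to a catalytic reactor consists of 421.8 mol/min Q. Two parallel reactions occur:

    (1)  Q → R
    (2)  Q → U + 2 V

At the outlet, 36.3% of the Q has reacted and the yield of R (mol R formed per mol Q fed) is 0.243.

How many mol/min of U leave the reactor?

Yield of R: 1ξ₁ / 421.8 = 0.243 → ξ₁ = 102.5 mol/min.
Conversion of Q: 1ξ₁ + 1ξ₂ = 0.363 × 421.8 = 153.1 → ξ₂ = 50.62 mol/min.
Outlet amounts (n = n₀ + Σ ν·ξ):
  Q: 421.8 − 1(102.5) − 1(50.62) = 268.7
  R: 0 + 1(102.5) = 102.5
  U: 0 + 1(50.62) = 50.62
  V: 0 + 2(50.62) = 101.2

50.6 mol/min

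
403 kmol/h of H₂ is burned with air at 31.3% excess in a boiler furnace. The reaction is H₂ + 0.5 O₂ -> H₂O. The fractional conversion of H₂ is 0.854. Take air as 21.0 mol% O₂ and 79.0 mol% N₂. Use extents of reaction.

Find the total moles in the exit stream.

Stoichiometric O₂ = 0.5 × 403 = 201.5 kmol/h; O₂ fed = 201.5 × 1.313 = 264.6 kmol/h.
N₂ fed = 264.6 × 79/21 = 995.3 kmol/h.
Fuel reacted = 0.854 × 403 → ξ = 344.2 kmol/h.
Outlet (n = n₀ + ν ξ):
  H₂: 403 − 1(344.2) = 58.84
  O₂: 264.6 − 0.5(344.2) = 92.49
  N₂: 995.3 (inert)
  H₂O: 0 + 1(344.2) = 344.2
Total out = 58.84 + 92.49 + 995.3 + 344.2 = 1491 kmol/h.

1490 kmol/h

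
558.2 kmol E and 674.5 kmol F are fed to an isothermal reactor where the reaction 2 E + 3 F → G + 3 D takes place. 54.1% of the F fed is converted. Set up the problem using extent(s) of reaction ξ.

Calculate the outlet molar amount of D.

F reacted = 0.541 × 674.5 = 364.9 kmol; ν_F = −3, so ξ = 364.9/3 = 121.6 kmol.
Outlet amounts (n = n₀ + ν ξ):
  E: 558.2 − 2(121.6) = 314.9
  F: 674.5 − 3(121.6) = 309.6
  G: 0 + 1(121.6) = 121.6
  D: 0 + 3(121.6) = 364.9

365 kmol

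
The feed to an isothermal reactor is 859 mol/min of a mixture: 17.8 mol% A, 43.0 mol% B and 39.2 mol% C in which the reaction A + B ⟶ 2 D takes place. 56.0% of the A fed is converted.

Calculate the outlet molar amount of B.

A reacted = 0.56 × 152.9 = 85.63 mol/min; ν_A = −1, so ξ = 85.63/1 = 85.63 mol/min.
Outlet amounts (n = n₀ + ν ξ):
  A: 152.9 − 1(85.63) = 67.28
  B: 369.4 − 1(85.63) = 283.7
  D: 0 + 2(85.63) = 171.3
  C: 336.7 (inert)

284 mol/min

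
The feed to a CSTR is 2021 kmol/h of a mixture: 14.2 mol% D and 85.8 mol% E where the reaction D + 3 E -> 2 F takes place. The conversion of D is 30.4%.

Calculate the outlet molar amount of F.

D reacted = 0.304 × 287 = 87.24 kmol/h; ν_D = −1, so ξ = 87.24/1 = 87.24 kmol/h.
Outlet amounts (n = n₀ + ν ξ):
  D: 287 − 1(87.24) = 199.7
  E: 1734 − 3(87.24) = 1472
  F: 0 + 2(87.24) = 174.5

174 kmol/h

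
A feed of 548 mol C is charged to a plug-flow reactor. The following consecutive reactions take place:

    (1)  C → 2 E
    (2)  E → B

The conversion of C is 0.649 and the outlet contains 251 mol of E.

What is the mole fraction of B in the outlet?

0.509

Conversion of C: C consumed = 1ξ₁ = 0.649 × 548 → ξ₁ = 355.7 mol.
E balance: n_E = 0 + 2ξ₁ − 1ξ₂ = 251 → ξ₂ = (2·355.7 − 251)/1 = 460.3 mol.
Outlet amounts (n = n₀ + Σ ν·ξ):
  C: 548 − 1(355.7) = 192.3
  E: 0 + 2(355.7) − 1(460.3) = 251
  B: 0 + 1(460.3) = 460.3
Total out = 903.7 mol; y_B = 460.3 / 903.7 = 0.5094.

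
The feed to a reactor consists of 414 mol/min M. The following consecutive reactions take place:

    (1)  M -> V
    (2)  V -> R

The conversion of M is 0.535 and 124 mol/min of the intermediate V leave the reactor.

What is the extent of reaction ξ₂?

ξ₂ = 97.5 mol/min

Conversion of M: M consumed = 1ξ₁ = 0.535 × 414 → ξ₁ = 221.5 mol/min.
V balance: n_V = 0 + 1ξ₁ − 1ξ₂ = 124 → ξ₂ = (1·221.5 − 124)/1 = 97.49 mol/min.
Outlet amounts (n = n₀ + Σ ν·ξ):
  M: 414 − 1(221.5) = 192.5
  V: 0 + 1(221.5) − 1(97.49) = 124
  R: 0 + 1(97.49) = 97.49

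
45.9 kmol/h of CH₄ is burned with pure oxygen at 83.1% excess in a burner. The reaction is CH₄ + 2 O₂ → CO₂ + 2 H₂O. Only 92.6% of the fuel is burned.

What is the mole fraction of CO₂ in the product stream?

0.199

Stoichiometric O₂ = 2 × 45.9 = 91.8 kmol/h; O₂ fed = 91.8 × 1.831 = 168.1 kmol/h.
Fuel reacted = 0.926 × 45.9 → ξ = 42.5 kmol/h.
Outlet (n = n₀ + ν ξ):
  CH₄: 45.9 − 1(42.5) = 3.397
  O₂: 168.1 − 2(42.5) = 83.08
  CO₂: 0 + 1(42.5) = 42.5
  H₂O: 0 + 2(42.5) = 85.01
Total out = 214 kmol/h; y_CO₂ = 42.5 / 214 = 0.1986.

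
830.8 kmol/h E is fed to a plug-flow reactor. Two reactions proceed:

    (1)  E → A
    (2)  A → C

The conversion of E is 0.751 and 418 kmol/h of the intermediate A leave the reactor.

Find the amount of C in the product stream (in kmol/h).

Conversion of E: E consumed = 1ξ₁ = 0.751 × 830.8 → ξ₁ = 623.9 kmol/h.
A balance: n_A = 0 + 1ξ₁ − 1ξ₂ = 418 → ξ₂ = (1·623.9 − 418)/1 = 205.9 kmol/h.
Outlet amounts (n = n₀ + Σ ν·ξ):
  E: 830.8 − 1(623.9) = 206.9
  A: 0 + 1(623.9) − 1(205.9) = 418
  C: 0 + 1(205.9) = 205.9

206 kmol/h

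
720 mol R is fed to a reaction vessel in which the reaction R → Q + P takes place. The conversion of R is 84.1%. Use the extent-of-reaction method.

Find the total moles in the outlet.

R reacted = 0.841 × 720 = 605.5 mol; ν_R = −1, so ξ = 605.5/1 = 605.5 mol.
Outlet amounts (n = n₀ + ν ξ):
  R: 720 − 1(605.5) = 114.5
  Q: 0 + 1(605.5) = 605.5
  P: 0 + 1(605.5) = 605.5
Total out = 114.5 + 605.5 + 605.5 = 1326 mol.

1330 mol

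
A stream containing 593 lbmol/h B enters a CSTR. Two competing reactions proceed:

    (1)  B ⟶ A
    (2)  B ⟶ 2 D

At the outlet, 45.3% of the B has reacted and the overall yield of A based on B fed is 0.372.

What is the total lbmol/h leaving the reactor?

Yield of A: 1ξ₁ / 593 = 0.372 → ξ₁ = 220.6 lbmol/h.
Conversion of B: 1ξ₁ + 1ξ₂ = 0.453 × 593 = 268.6 → ξ₂ = 48.03 lbmol/h.
Outlet amounts (n = n₀ + Σ ν·ξ):
  B: 593 − 1(220.6) − 1(48.03) = 324.4
  A: 0 + 1(220.6) = 220.6
  D: 0 + 2(48.03) = 96.07
Total out = 324.4 + 220.6 + 96.07 = 641 lbmol/h.

641 lbmol/h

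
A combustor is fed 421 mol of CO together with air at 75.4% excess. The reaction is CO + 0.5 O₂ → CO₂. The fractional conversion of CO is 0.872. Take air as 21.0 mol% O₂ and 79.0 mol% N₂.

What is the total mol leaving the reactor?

Stoichiometric O₂ = 0.5 × 421 = 210.5 mol; O₂ fed = 210.5 × 1.754 = 369.2 mol.
N₂ fed = 369.2 × 79/21 = 1389 mol.
Fuel reacted = 0.872 × 421 → ξ = 367.1 mol.
Outlet (n = n₀ + ν ξ):
  CO: 421 − 1(367.1) = 53.89
  O₂: 369.2 − 0.5(367.1) = 185.7
  N₂: 1389 (inert)
  CO₂: 0 + 1(367.1) = 367.1
Total out = 53.89 + 185.7 + 1389 + 367.1 = 1996 mol.

2000 mol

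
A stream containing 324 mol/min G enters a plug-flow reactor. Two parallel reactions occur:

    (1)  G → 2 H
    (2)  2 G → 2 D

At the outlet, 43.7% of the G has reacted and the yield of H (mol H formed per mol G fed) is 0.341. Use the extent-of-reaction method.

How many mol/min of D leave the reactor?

Yield of H: 2ξ₁ / 324 = 0.341 → ξ₁ = 55.24 mol/min.
Conversion of G: 1ξ₁ + 2ξ₂ = 0.437 × 324 = 141.6 → ξ₂ = 43.17 mol/min.
Outlet amounts (n = n₀ + Σ ν·ξ):
  G: 324 − 1(55.24) − 2(43.17) = 182.4
  H: 0 + 2(55.24) = 110.5
  D: 0 + 2(43.17) = 86.35

86.3 mol/min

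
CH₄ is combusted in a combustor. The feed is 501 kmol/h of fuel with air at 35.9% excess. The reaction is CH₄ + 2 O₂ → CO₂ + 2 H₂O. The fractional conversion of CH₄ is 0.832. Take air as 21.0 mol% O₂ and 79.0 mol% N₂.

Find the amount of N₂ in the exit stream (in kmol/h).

5120 kmol/h

Stoichiometric O₂ = 2 × 501 = 1002 kmol/h; O₂ fed = 1002 × 1.359 = 1362 kmol/h.
N₂ fed = 1362 × 79/21 = 5123 kmol/h.
Fuel reacted = 0.832 × 501 → ξ = 416.8 kmol/h.
Outlet (n = n₀ + ν ξ):
  CH₄: 501 − 1(416.8) = 84.17
  O₂: 1362 − 2(416.8) = 528.1
  N₂: 5123 (inert)
  CO₂: 0 + 1(416.8) = 416.8
  H₂O: 0 + 2(416.8) = 833.7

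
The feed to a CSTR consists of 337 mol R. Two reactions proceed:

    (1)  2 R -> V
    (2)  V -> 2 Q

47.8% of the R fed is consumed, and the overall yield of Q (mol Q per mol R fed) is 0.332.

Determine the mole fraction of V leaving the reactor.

0.0787

Conversion of R: R consumed = 2ξ₁ = 0.478 × 337 → ξ₁ = 80.54 mol.
Yield of Q: 2ξ₂ / 337 = 0.332 → ξ₂ = 55.94 mol.
Outlet amounts (n = n₀ + Σ ν·ξ):
  R: 337 − 2(80.54) = 175.9
  V: 0 + 1(80.54) − 1(55.94) = 24.6
  Q: 0 + 2(55.94) = 111.9
Total out = 312.4 mol; y_V = 24.6 / 312.4 = 0.07875.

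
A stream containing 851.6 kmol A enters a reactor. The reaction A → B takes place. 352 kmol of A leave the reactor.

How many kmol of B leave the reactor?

For A: n = n₀ − 1ξ → 352 = 851.6 − 1ξ, giving ξ = 499.6 kmol.
Outlet amounts (n = n₀ + ν ξ):
  A: 851.6 − 1(499.6) = 352
  B: 0 + 1(499.6) = 499.6

500 kmol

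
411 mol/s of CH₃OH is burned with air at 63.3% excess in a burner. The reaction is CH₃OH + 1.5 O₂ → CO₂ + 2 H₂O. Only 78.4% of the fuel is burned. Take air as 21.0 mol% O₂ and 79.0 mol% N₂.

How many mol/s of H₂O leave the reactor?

Stoichiometric O₂ = 1.5 × 411 = 616.5 mol/s; O₂ fed = 616.5 × 1.633 = 1007 mol/s.
N₂ fed = 1007 × 79/21 = 3787 mol/s.
Fuel reacted = 0.784 × 411 → ξ = 322.2 mol/s.
Outlet (n = n₀ + ν ξ):
  CH₃OH: 411 − 1(322.2) = 88.78
  O₂: 1007 − 1.5(322.2) = 523.4
  N₂: 3787 (inert)
  CO₂: 0 + 1(322.2) = 322.2
  H₂O: 0 + 2(322.2) = 644.4

644 mol/s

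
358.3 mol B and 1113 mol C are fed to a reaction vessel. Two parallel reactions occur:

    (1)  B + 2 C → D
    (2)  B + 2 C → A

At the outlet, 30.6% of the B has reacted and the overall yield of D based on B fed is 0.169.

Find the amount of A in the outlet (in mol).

49.1 mol

Yield of D: 1ξ₁ / 358.3 = 0.169 → ξ₁ = 60.55 mol.
Conversion of B: 1ξ₁ + 1ξ₂ = 0.306 × 358.3 = 109.6 → ξ₂ = 49.09 mol.
Outlet amounts (n = n₀ + Σ ν·ξ):
  B: 358.3 − 1(60.55) − 1(49.09) = 248.7
  C: 1113 − 2(60.55) − 2(49.09) = 893.7
  D: 0 + 1(60.55) = 60.55
  A: 0 + 1(49.09) = 49.09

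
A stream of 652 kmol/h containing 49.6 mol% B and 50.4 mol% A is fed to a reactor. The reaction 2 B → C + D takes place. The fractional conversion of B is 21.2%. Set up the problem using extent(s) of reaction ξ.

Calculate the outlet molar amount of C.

34.3 kmol/h

B reacted = 0.212 × 323.4 = 68.56 kmol/h; ν_B = −2, so ξ = 68.56/2 = 34.28 kmol/h.
Outlet amounts (n = n₀ + ν ξ):
  B: 323.4 − 2(34.28) = 254.8
  C: 0 + 1(34.28) = 34.28
  D: 0 + 1(34.28) = 34.28
  A: 328.6 (inert)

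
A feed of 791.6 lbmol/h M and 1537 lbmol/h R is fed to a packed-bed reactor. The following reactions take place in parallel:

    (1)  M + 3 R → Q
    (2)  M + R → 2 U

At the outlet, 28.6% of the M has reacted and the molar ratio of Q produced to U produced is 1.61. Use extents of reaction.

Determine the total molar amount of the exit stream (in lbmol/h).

1810 lbmol/h

Conversion of M: M consumed = 0.286 × 791.6 = 226.4 lbmol/h = 1ξ₁ + 1ξ₂.
Selectivity: 1ξ₁ / (2ξ₂) = 1.61 → ξ₁ = 3.22 ξ₂.
Substitute: (1·3.22 + 1) ξ₂ = 226.4 → ξ₂ = 53.65 lbmol/h, ξ₁ = 172.7 lbmol/h.
Outlet amounts (n = n₀ + Σ ν·ξ):
  M: 791.6 − 1(172.7) − 1(53.65) = 565.2
  R: 1537 − 3(172.7) − 1(53.65) = 965.1
  Q: 0 + 1(172.7) = 172.7
  U: 0 + 2(53.65) = 107.3
Total out = 565.2 + 965.1 + 172.7 + 107.3 = 1810 lbmol/h.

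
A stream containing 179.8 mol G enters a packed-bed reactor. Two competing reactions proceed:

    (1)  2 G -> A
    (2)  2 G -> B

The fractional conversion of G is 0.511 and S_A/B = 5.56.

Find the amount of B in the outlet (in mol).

Conversion of G: G consumed = 0.511 × 179.8 = 91.88 mol = 2ξ₁ + 2ξ₂.
Selectivity: 1ξ₁ / (1ξ₂) = 5.56 → ξ₁ = 5.56 ξ₂.
Substitute: (2·5.56 + 2) ξ₂ = 91.88 → ξ₂ = 7.003 mol, ξ₁ = 38.94 mol.
Outlet amounts (n = n₀ + Σ ν·ξ):
  G: 179.8 − 2(38.94) − 2(7.003) = 87.92
  A: 0 + 1(38.94) = 38.94
  B: 0 + 1(7.003) = 7.003

7 mol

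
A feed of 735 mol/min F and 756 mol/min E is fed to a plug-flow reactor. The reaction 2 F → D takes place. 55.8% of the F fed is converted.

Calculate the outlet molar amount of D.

F reacted = 0.558 × 735 = 410.1 mol/min; ν_F = −2, so ξ = 410.1/2 = 205.1 mol/min.
Outlet amounts (n = n₀ + ν ξ):
  F: 735 − 2(205.1) = 324.9
  D: 0 + 1(205.1) = 205.1
  E: 756 (inert)

205 mol/min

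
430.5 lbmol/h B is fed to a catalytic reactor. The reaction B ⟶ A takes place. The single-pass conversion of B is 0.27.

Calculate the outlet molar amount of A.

B reacted = 0.27 × 430.5 = 116.2 lbmol/h; ν_B = −1, so ξ = 116.2/1 = 116.2 lbmol/h.
Outlet amounts (n = n₀ + ν ξ):
  B: 430.5 − 1(116.2) = 314.3
  A: 0 + 1(116.2) = 116.2

116 lbmol/h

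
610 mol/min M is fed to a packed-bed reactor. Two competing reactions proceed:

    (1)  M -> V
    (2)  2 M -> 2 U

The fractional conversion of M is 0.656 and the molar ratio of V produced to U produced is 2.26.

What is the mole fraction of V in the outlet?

0.455

Conversion of M: M consumed = 0.656 × 610 = 400.2 mol/min = 1ξ₁ + 2ξ₂.
Selectivity: 1ξ₁ / (2ξ₂) = 2.26 → ξ₁ = 4.52 ξ₂.
Substitute: (1·4.52 + 2) ξ₂ = 400.2 → ξ₂ = 61.37 mol/min, ξ₁ = 277.4 mol/min.
Outlet amounts (n = n₀ + Σ ν·ξ):
  M: 610 − 1(277.4) − 2(61.37) = 209.8
  V: 0 + 1(277.4) = 277.4
  U: 0 + 2(61.37) = 122.7
Total out = 610 mol/min; y_V = 277.4 / 610 = 0.4548.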